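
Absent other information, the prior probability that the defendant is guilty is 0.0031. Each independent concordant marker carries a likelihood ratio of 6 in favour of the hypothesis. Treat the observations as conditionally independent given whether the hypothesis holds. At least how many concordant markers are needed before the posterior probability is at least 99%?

Prior odds = 0.0031/0.9969 = 31/9969.
Likelihood ratio per concordant marker = 6.
Target posterior odds = 0.99/0.01 = 99.
Need (31/9969) × 6ⁿ ≥ 99, i.e. 6ⁿ ≥ 986931/31.
6⁵ = 7776 falls short of 986931/31 but 6⁶ = 46656 reaches it, so n = 6.

6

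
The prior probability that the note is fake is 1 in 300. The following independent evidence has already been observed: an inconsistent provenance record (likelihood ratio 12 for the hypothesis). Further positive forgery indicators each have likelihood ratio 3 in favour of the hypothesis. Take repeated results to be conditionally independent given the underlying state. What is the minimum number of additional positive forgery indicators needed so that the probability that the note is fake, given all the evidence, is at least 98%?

7

Prior odds = (1/300)/(299/300) = 1/299.
Bayes factor of the evidence already in hand = 12.
Odds after that evidence = (1/299) × 12 = 12/299.
Target odds = 0.98/0.02 = 49.
Need 3ⁿ ≥ 49 ÷ (12/299) = 14651/12.
3⁶ = 729 falls short of 14651/12 but 3⁷ = 2187 reaches it, so n = 7.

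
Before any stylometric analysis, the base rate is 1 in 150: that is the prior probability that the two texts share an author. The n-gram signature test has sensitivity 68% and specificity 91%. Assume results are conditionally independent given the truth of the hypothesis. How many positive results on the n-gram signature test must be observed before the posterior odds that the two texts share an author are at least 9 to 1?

Prior odds: (1/150) ÷ (149/150) = 1/149.
False-positive rate = 1 − 0.91 = 0.09; likelihood ratio of a positive = 0.68/0.09 = 68/9.
Target odds = 9.
Need (1/149) × (68/9)ⁿ ≥ 9, i.e. (68/9)ⁿ ≥ 1341.
(68/9)³ = 314432/729 falls short of 1341 but (68/9)⁴ = 21381376/6561 reaches it, so n = 4.

4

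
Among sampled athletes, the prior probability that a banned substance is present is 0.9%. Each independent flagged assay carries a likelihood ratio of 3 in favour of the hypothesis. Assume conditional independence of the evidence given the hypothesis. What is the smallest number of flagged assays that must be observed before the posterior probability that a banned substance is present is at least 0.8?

Prior odds: 0.009 ÷ 0.991 = 9/991.
Likelihood ratio per flagged assay = 3.
Target odds: 0.8 ÷ 0.2 = 4.
Need (9/991) × 3ⁿ ≥ 4, i.e. 3ⁿ ≥ 3964/9.
3⁵ = 243 falls short of 3964/9 but 3⁶ = 729 reaches it, so n = 6.

6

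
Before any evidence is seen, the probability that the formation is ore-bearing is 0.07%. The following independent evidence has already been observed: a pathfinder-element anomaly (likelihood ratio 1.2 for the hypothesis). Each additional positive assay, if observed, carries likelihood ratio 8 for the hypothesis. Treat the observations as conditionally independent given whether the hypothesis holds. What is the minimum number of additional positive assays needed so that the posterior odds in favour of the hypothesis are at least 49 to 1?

Prior odds = 0.0007/0.9993 = 7/9993.
Bayes factor of the evidence already in hand = 1.2.
Odds after that evidence = (7/9993) × 1.2 = 14/16655.
Target odds = 49.
Need 8ⁿ ≥ 49 ÷ (14/16655) = 58292.5.
8⁵ = 32768 falls short of 58292.5 but 8⁶ = 262144 reaches it, so n = 6.

6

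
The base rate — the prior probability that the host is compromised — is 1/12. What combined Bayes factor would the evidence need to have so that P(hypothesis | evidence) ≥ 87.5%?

77

Prior odds = (1/12)/(11/12) = 1/11.
Target odds = 0.875/0.125 = 7.
Required Bayes factor = 7 ÷ (1/11) = 77.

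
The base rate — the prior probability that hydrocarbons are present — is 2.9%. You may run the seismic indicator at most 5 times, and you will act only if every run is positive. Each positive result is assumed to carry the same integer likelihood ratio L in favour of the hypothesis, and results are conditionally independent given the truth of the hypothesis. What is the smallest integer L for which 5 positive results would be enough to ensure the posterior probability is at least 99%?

Prior odds = 0.029/0.971 = 29/971.
Target odds = 0.99/0.01 = 99.
Need L⁵ ≥ 99 ÷ (29/971) = 96129/29.
5⁵ = 3125 < 96129/29 ≤ 7776 = 6⁵, so L = 6.

6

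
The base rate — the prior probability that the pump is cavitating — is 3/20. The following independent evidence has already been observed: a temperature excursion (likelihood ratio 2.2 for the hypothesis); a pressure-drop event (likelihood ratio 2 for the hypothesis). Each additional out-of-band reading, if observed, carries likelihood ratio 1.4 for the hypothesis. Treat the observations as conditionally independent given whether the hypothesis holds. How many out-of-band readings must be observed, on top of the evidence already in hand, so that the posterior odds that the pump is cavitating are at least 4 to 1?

5

Prior odds = 0.15/0.85 = 3/17.
Combined Bayes factor of the evidence already in hand = 2.2 × 2 = 4.4.
Odds after that evidence = (3/17) × 4.4 = 66/85.
Target odds = 4.
Need 1.4ⁿ ≥ 4 ÷ (66/85) = 170/33.
1.4⁴ = 3.8416 falls short of 170/33 but 1.4⁵ = 5.37824 reaches it, so n = 5.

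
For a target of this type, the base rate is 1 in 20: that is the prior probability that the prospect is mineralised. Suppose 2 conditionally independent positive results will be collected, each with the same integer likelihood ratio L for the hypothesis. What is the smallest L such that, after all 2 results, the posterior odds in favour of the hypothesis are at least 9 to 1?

Prior odds = 0.05/0.95 = 1/19.
Target odds = 9.
Need L² ≥ 9 ÷ (1/19) = 171.
13² = 169 < 171 ≤ 196 = 14², so L = 14.

14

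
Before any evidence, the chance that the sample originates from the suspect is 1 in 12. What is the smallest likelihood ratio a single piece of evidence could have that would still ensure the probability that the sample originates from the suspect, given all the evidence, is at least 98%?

539

Prior odds = (1/12)/(11/12) = 1/11.
Target odds = 0.98/0.02 = 49.
Required Bayes factor = 49 ÷ (1/11) = 539.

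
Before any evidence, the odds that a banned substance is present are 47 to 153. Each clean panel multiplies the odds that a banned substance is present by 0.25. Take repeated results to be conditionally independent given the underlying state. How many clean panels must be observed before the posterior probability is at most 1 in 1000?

5

Prior odds = 47/153.
Likelihood ratio per clean panel = 0.25.
Target posterior odds = 0.001/0.999 = 1/999.
Require 0.25ⁿ ≤ 1/999 ÷ (47/153) = 17/5217.
0.25⁴ = 0.00390625 is still above 17/5217 but 0.25⁵ = 1/1024 is at or below it, so n = 5.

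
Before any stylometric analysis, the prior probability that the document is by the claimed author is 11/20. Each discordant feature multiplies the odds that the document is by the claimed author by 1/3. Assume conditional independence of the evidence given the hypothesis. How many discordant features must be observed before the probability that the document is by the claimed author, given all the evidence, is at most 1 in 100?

Prior odds = 0.55/0.45 = 11/9.
Likelihood ratio per discordant feature = 1/3.
Target posterior odds = 0.01/0.99 = 1/99.
Require (1/3)ⁿ ≤ 1/99 ÷ (11/9) = 1/121.
(1/3)⁴ = 1/81 is still above 1/121 but (1/3)⁵ = 1/243 is at or below it, so n = 5.

5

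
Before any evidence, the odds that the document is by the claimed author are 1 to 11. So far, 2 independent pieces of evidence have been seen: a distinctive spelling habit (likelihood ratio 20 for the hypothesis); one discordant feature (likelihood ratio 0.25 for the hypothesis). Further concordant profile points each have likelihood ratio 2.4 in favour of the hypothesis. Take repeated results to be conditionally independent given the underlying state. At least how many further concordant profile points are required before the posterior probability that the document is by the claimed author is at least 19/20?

5

Prior odds = 1/11.
Combined Bayes factor of the evidence already in hand = 20 × 0.25 = 5.
Odds after that evidence = (1/11) × 5 = 5/11.
Target odds = 0.95/0.05 = 19.
Need 2.4ⁿ ≥ 19 ÷ (5/11) = 41.8.
2.4⁴ = 33.1776 falls short of 41.8 but 2.4⁵ = 79.62624 reaches it, so n = 5.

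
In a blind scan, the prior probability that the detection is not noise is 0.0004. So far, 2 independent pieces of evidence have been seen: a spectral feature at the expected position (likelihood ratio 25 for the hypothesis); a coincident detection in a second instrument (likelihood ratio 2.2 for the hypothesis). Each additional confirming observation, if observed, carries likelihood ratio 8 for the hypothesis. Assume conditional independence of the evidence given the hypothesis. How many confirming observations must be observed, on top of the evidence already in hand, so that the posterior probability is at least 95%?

Prior odds = 0.0004/0.9996 = 1/2499.
Combined Bayes factor of the evidence already in hand = 25 × 2.2 = 55.
Odds after that evidence = (1/2499) × 55 = 55/2499.
Target odds = 0.95/0.05 = 19.
Need 8ⁿ ≥ 19 ÷ (55/2499) = 47481/55.
8³ = 512 falls short of 47481/55 but 8⁴ = 4096 reaches it, so n = 4.

4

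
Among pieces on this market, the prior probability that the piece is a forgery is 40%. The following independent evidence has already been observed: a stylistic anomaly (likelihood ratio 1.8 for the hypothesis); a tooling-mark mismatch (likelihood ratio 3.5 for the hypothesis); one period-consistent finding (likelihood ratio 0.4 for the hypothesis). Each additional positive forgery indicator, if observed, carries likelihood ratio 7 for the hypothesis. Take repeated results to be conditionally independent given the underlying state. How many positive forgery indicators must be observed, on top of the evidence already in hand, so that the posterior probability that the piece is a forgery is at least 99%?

Prior odds = 0.4/0.6 = 2/3.
Combined Bayes factor of the evidence already in hand = 1.8 × 3.5 × 0.4 = 2.52.
Odds after that evidence = (2/3) × 2.52 = 1.68.
Target odds = 0.99/0.01 = 99.
Need 7ⁿ ≥ 99 ÷ 1.68 = 825/14.
7² = 49 falls short of 825/14 but 7³ = 343 reaches it, so n = 3.

3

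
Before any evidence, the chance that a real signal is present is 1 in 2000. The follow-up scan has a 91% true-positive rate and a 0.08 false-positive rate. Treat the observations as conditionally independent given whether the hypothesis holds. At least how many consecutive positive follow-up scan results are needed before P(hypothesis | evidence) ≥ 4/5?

4

Prior odds: 0.0005 ÷ 0.9995 = 1/1999.
Likelihood ratio of a positive result = 0.91/0.08 = 11.375.
Target odds: 0.8 ÷ 0.2 = 4.
Need (1/1999) × 11.375ⁿ ≥ 4, i.e. 11.375ⁿ ≥ 7996.
11.375³ = 753571/512 falls short of 7996 but 11.375⁴ = 68574961/4096 reaches it, so n = 4.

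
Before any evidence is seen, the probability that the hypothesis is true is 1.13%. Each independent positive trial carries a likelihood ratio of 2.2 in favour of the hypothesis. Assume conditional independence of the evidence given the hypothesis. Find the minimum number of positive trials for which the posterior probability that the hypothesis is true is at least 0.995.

Prior odds = 0.0113/0.9887 = 113/9887.
Likelihood ratio per positive trial = 2.2.
Target odds: 0.995 ÷ 0.005 = 199.
Need (113/9887) × 2.2ⁿ ≥ 199, i.e. 2.2ⁿ ≥ 1967513/113.
2.2¹² ≈12855 falls short of 1967513/113 but 2.2¹³ ≈28281 reaches it, so n = 13.

13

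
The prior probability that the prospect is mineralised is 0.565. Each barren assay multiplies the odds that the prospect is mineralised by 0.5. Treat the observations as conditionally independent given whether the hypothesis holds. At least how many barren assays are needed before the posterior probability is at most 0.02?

Prior odds: 0.565 ÷ 0.435 = 113/87.
Likelihood ratio per barren assay = 0.5.
Target odds: 0.02 ÷ 0.98 = 1/49.
Need (113/87) × 0.5ⁿ ≤ 1/49, i.e. 0.5ⁿ ≤ 87/5537.
0.5⁵ = 0.03125 is still above 87/5537 but 0.5⁶ = 0.015625 is at or below it, so n = 6.

6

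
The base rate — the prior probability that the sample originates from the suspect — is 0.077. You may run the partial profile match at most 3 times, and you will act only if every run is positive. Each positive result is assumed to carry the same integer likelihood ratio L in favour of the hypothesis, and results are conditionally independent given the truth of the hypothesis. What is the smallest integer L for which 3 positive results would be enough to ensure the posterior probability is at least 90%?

5

Prior odds = 0.077/0.923 = 77/923.
Target odds = 0.9/0.1 = 9.
Need L³ ≥ 9 ÷ (77/923) = 8307/77.
4³ = 64 < 8307/77 ≤ 125 = 5³, so L = 5.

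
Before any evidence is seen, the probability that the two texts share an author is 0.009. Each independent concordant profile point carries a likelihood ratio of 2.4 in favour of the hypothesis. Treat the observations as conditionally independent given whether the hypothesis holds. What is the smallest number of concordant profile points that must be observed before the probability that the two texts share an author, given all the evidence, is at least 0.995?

12

Prior odds = 0.009/0.991 = 9/991.
Likelihood ratio per concordant profile point = 2.4.
Target posterior odds = 0.995/0.005 = 199.
Require 2.4ⁿ ≥ 199 ÷ (9/991) = 197209/9.
2.4¹¹ ≈15216.8 falls short of 197209/9 but 2.4¹² ≈36520.3 reaches it, so n = 12.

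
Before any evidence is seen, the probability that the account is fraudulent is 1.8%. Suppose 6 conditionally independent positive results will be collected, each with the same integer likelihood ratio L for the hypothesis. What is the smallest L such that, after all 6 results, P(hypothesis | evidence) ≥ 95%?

Prior odds = 0.018/0.982 = 9/491.
Target odds = 0.95/0.05 = 19.
Need L⁶ ≥ 19 ÷ (9/491) = 9329/9.
3⁶ = 729 < 9329/9 ≤ 4096 = 4⁶, so L = 4.

4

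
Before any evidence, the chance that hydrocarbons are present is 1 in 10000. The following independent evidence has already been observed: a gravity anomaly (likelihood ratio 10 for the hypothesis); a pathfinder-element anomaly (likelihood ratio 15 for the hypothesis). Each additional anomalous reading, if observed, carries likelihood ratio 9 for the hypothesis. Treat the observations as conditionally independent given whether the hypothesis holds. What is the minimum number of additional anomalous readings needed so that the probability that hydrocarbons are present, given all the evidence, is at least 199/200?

Prior odds = 0.0001/0.9999 = 1/9999.
Combined Bayes factor of the evidence already in hand = 10 × 15 = 150.
Odds after that evidence = (1/9999) × 150 = 50/3333.
Target odds = 0.995/0.005 = 199.
Need 9ⁿ ≥ 199 ÷ (50/3333) = 13265.34.
9⁴ = 6561 falls short of 13265.34 but 9⁵ = 59049 reaches it, so n = 5.

5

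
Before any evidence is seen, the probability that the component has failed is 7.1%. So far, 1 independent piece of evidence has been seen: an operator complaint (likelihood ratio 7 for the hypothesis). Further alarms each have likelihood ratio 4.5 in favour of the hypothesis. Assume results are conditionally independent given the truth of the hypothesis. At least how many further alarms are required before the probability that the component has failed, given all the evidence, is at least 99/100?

4

Prior odds = 0.071/0.929 = 71/929.
Bayes factor of the evidence already in hand = 7.
Odds after that evidence = (71/929) × 7 = 497/929.
Target odds = 0.99/0.01 = 99.
Need 4.5ⁿ ≥ 99 ÷ (497/929) = 91971/497.
4.5³ = 91.125 falls short of 91971/497 but 4.5⁴ = 410.0625 reaches it, so n = 4.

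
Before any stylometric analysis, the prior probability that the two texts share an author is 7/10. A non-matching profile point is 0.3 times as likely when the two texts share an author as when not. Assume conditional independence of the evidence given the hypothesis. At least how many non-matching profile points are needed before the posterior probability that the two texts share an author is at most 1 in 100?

5

Prior odds: 0.7 ÷ 0.3 = 7/3.
Likelihood ratio per non-matching profile point = 0.3.
Target odds: 0.01 ÷ 0.99 = 1/99.
Require 0.3ⁿ ≤ 1/99 ÷ (7/3) = 1/231.
0.3⁴ = 0.0081 is still above 1/231 but 0.3⁵ = 243/100000 is at or below it, so n = 5.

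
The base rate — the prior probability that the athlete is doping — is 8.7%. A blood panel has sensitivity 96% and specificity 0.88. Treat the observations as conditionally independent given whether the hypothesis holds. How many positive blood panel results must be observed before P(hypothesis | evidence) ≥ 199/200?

4

Prior odds = 0.087/0.913 = 87/913.
False-positive rate = 1 − 0.88 = 0.12; likelihood ratio of a positive = 0.96/0.12 = 8.
Target posterior odds = 0.995/0.005 = 199.
Need (87/913) × 8ⁿ ≥ 199, i.e. 8ⁿ ≥ 181687/87.
8³ = 512 falls short of 181687/87 but 8⁴ = 4096 reaches it, so n = 4.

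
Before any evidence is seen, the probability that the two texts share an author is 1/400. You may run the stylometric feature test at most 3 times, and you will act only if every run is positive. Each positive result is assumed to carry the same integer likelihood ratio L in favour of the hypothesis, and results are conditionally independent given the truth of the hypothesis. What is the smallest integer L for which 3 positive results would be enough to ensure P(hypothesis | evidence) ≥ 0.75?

11

Prior odds = 0.0025/0.9975 = 1/399.
Target odds = 0.75/0.25 = 3.
Need L³ ≥ 3 ÷ (1/399) = 1197.
10³ = 1000 < 1197 ≤ 1331 = 11³, so L = 11.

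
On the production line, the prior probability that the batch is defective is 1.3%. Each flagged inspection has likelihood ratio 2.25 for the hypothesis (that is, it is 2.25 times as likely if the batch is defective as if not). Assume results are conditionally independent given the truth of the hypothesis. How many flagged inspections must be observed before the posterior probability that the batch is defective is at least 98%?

11

Prior odds = 0.013/0.987 = 13/987.
Likelihood ratio per flagged inspection = 2.25.
Target odds: 0.98 ÷ 0.02 = 49.
Need (13/987) × 2.25ⁿ ≥ 49, i.e. 2.25ⁿ ≥ 48363/13.
2.25¹⁰ ≈3325.26 falls short of 48363/13 but 2.25¹¹ ≈7481.83 reaches it, so n = 11.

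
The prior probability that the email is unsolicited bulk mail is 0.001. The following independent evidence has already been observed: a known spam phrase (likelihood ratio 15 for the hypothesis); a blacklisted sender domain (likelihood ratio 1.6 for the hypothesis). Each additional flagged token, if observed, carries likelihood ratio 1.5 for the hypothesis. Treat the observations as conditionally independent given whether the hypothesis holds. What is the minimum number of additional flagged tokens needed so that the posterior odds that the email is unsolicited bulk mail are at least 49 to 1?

19

Prior odds = 0.001/0.999 = 1/999.
Combined Bayes factor of the evidence already in hand = 15 × 1.6 = 24.
Odds after that evidence = (1/999) × 24 = 8/333.
Target odds = 49.
Need 1.5ⁿ ≥ 49 ÷ (8/333) = 2039.625.
1.5¹⁸ = 387420489/262144 falls short of 2039.625 but 1.5¹⁹ ≈2216.84 reaches it, so n = 19.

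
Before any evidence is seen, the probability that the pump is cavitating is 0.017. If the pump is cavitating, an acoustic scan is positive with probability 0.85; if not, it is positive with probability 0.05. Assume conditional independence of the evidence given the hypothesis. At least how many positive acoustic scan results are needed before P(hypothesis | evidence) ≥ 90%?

3

Prior odds = 0.017/0.983 = 17/983.
Likelihood ratio of a positive = 0.85/0.05 = 17.
Target posterior odds = 0.9/0.1 = 9.
Require 17ⁿ ≥ 9 ÷ (17/983) = 8847/17.
17² = 289 falls short of 8847/17 but 17³ = 4913 reaches it, so n = 3.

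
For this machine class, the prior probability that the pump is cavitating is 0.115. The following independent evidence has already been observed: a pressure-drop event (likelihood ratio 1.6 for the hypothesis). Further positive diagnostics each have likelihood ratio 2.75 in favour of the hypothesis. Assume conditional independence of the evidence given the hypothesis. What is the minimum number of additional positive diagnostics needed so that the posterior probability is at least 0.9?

Prior odds = 0.115/0.885 = 23/177.
Bayes factor of the evidence already in hand = 1.6.
Odds after that evidence = (23/177) × 1.6 = 184/885.
Target odds = 0.9/0.1 = 9.
Need 2.75ⁿ ≥ 9 ÷ (184/885) = 7965/184.
2.75³ = 20.796875 falls short of 7965/184 but 2.75⁴ = 57.19140625 reaches it, so n = 4.

4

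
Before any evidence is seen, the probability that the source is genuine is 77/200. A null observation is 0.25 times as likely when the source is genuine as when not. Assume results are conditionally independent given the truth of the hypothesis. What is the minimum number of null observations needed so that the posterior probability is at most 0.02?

Prior odds: 0.385 ÷ 0.615 = 77/123.
Likelihood ratio per null observation = 0.25.
Target posterior odds = 0.02/0.98 = 1/49.
Need (77/123) × 0.25ⁿ ≤ 1/49, i.e. 0.25ⁿ ≤ 123/3773.
0.25² = 0.0625 is still above 123/3773 but 0.25³ = 0.015625 is at or below it, so n = 3.

3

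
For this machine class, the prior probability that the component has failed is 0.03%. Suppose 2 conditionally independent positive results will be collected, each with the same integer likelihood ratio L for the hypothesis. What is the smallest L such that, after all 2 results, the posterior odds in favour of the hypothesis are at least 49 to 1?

405

Prior odds = 0.0003/0.9997 = 3/9997.
Target odds = 49.
Need L² ≥ 49 ÷ (3/9997) = 489853/3.
404² = 163216 < 489853/3 ≤ 164025 = 405², so L = 405.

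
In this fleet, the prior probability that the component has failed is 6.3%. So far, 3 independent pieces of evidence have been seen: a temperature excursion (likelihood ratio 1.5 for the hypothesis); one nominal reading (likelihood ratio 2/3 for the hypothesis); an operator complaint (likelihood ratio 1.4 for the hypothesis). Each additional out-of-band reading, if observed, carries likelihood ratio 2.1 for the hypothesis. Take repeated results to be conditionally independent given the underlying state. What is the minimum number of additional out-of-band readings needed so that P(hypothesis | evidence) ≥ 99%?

10

Prior odds = 0.063/0.937 = 63/937.
Combined Bayes factor of the evidence already in hand = 1.5 × (2/3) × 1.4 = 1.4.
Odds after that evidence = (63/937) × 1.4 = 441/4685.
Target odds = 0.99/0.01 = 99.
Need 2.1ⁿ ≥ 99 ÷ (441/4685) = 51535/49.
2.1⁹ ≈794.28 falls short of 51535/49 but 2.1¹⁰ ≈1667.99 reaches it, so n = 10.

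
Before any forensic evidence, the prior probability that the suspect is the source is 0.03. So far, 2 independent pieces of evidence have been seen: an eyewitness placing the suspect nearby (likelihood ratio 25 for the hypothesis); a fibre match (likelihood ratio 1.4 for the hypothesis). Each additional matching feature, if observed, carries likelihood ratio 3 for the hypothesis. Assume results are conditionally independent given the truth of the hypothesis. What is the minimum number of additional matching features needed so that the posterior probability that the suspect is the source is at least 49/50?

4

Prior odds = 0.03/0.97 = 3/97.
Combined Bayes factor of the evidence already in hand = 25 × 1.4 = 35.
Odds after that evidence = (3/97) × 35 = 105/97.
Target odds = 0.98/0.02 = 49.
Need 3ⁿ ≥ 49 ÷ (105/97) = 679/15.
3³ = 27 falls short of 679/15 but 3⁴ = 81 reaches it, so n = 4.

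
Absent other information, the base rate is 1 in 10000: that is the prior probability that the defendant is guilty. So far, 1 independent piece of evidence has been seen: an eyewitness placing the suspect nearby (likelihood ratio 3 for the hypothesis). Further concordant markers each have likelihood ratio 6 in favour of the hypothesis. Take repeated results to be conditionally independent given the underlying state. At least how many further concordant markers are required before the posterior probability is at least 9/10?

6

Prior odds = 0.0001/0.9999 = 1/9999.
Bayes factor of the evidence already in hand = 3.
Odds after that evidence = (1/9999) × 3 = 1/3333.
Target odds = 0.9/0.1 = 9.
Need 6ⁿ ≥ 9 ÷ (1/3333) = 29997.
6⁵ = 7776 falls short of 29997 but 6⁶ = 46656 reaches it, so n = 6.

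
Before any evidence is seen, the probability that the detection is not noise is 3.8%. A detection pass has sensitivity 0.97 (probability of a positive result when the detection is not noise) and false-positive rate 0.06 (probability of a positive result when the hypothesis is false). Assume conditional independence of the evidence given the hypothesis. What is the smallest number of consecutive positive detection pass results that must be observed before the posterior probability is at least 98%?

Prior odds: 0.038 ÷ 0.962 = 19/481.
Likelihood ratio of a positive result = 0.97/0.06 = 97/6.
Target odds: 0.98 ÷ 0.02 = 49.
Need (19/481) × (97/6)ⁿ ≥ 49, i.e. (97/6)ⁿ ≥ 23569/19.
(97/6)² = 9409/36 falls short of 23569/19 but (97/6)³ = 912673/216 reaches it, so n = 3.

3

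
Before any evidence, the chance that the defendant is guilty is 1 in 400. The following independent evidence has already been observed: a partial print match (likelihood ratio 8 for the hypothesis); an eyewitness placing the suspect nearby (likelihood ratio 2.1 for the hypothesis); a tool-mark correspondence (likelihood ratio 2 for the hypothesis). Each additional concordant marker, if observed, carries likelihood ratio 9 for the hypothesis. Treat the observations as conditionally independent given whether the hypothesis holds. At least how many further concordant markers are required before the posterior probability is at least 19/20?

Prior odds = 0.0025/0.9975 = 1/399.
Combined Bayes factor of the evidence already in hand = 8 × 2.1 × 2 = 33.6.
Odds after that evidence = (1/399) × 33.6 = 8/95.
Target odds = 0.95/0.05 = 19.
Need 9ⁿ ≥ 19 ÷ (8/95) = 225.625.
9² = 81 falls short of 225.625 but 9³ = 729 reaches it, so n = 3.

3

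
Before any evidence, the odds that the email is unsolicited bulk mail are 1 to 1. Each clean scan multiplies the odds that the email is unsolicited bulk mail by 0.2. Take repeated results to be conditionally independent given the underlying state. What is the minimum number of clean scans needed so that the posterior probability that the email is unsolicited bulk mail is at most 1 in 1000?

Prior odds = 1.
Likelihood ratio per clean scan = 0.2.
Target posterior odds = 0.001/0.999 = 1/999.
Need 1 × 0.2ⁿ ≤ 1/999, i.e. 0.2ⁿ ≤ 1/999.
0.2⁴ = 0.0016 is still above 1/999 but 0.2⁵ = 0.00032 is at or below it, so n = 5.

5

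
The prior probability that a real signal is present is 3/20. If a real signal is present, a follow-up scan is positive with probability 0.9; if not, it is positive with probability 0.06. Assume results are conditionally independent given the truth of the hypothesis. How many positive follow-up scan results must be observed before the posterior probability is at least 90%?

Prior odds: 0.15 ÷ 0.85 = 3/17.
Likelihood ratio of a positive = 0.9/0.06 = 15.
Target odds: 0.9 ÷ 0.1 = 9.
Need (3/17) × 15ⁿ ≥ 9, i.e. 15ⁿ ≥ 51.
15¹ = 15 falls short of 51 but 15² = 225 reaches it, so n = 2.

2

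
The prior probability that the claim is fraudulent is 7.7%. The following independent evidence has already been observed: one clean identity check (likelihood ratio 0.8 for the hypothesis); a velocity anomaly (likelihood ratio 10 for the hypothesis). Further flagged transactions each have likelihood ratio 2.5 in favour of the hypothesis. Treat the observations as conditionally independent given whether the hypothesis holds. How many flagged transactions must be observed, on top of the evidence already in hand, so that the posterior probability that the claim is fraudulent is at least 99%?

Prior odds = 0.077/0.923 = 77/923.
Combined Bayes factor of the evidence already in hand = 0.8 × 10 = 8.
Odds after that evidence = (77/923) × 8 = 616/923.
Target odds = 0.99/0.01 = 99.
Need 2.5ⁿ ≥ 99 ÷ (616/923) = 8307/56.
2.5⁵ = 97.65625 falls short of 8307/56 but 2.5⁶ = 244.140625 reaches it, so n = 6.

6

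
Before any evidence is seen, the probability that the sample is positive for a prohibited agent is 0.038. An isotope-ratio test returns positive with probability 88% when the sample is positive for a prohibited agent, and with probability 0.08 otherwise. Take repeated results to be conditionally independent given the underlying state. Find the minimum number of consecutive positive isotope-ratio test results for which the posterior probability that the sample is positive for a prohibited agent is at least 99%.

4

Prior odds: 0.038 ÷ 0.962 = 19/481.
Likelihood ratio of a positive result = 0.88/0.08 = 11.
Target odds: 0.99 ÷ 0.01 = 99.
Require 11ⁿ ≥ 99 ÷ (19/481) = 47619/19.
11³ = 1331 falls short of 47619/19 but 11⁴ = 14641 reaches it, so n = 4.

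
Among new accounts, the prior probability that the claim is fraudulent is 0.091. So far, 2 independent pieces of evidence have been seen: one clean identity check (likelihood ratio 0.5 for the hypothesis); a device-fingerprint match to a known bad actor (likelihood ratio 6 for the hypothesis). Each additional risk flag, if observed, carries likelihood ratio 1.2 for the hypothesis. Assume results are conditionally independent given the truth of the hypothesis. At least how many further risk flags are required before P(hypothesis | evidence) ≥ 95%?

Prior odds = 0.091/0.909 = 91/909.
Combined Bayes factor of the evidence already in hand = 0.5 × 6 = 3.
Odds after that evidence = (91/909) × 3 = 91/303.
Target odds = 0.95/0.05 = 19.
Need 1.2ⁿ ≥ 19 ÷ (91/303) = 5757/91.
1.2²² ≈55.2061 falls short of 5757/91 but 1.2²³ ≈66.2474 reaches it, so n = 23.

23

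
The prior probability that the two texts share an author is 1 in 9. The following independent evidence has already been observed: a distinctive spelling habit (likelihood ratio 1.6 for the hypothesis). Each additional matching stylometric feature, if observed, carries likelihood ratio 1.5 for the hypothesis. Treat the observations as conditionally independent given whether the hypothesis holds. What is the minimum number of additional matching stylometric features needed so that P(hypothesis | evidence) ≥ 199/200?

18

Prior odds = (1/9)/(8/9) = 0.125.
Bayes factor of the evidence already in hand = 1.6.
Odds after that evidence = 0.125 × 1.6 = 0.2.
Target odds = 0.995/0.005 = 199.
Need 1.5ⁿ ≥ 199 ÷ 0.2 = 995.
1.5¹⁷ = 129140163/131072 falls short of 995 but 1.5¹⁸ = 387420489/262144 reaches it, so n = 18.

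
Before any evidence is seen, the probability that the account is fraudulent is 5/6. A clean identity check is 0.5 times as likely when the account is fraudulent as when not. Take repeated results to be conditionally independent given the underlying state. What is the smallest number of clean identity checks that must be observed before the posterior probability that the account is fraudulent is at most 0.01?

Prior odds = (5/6)/(1/6) = 5.
Likelihood ratio per clean identity check = 0.5.
Target odds: 0.01 ÷ 0.99 = 1/99.
Require 0.5ⁿ ≤ 1/99 ÷ 5 = 1/495.
0.5⁸ = 0.00390625 is still above 1/495 but 0.5⁹ = 0.001953125 is at or below it, so n = 9.

9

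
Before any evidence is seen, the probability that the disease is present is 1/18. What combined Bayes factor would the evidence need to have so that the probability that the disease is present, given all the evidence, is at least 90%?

Prior odds = (1/18)/(17/18) = 1/17.
Target odds = 0.9/0.1 = 9.
Required Bayes factor = 9 ÷ (1/17) = 153.

153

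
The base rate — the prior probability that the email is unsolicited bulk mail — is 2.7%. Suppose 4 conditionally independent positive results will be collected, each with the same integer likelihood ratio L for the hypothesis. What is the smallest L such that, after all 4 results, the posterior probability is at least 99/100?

8

Prior odds = 0.027/0.973 = 27/973.
Target odds = 0.99/0.01 = 99.
Need L⁴ ≥ 99 ÷ (27/973) = 10703/3.
7⁴ = 2401 < 10703/3 ≤ 4096 = 8⁴, so L = 8.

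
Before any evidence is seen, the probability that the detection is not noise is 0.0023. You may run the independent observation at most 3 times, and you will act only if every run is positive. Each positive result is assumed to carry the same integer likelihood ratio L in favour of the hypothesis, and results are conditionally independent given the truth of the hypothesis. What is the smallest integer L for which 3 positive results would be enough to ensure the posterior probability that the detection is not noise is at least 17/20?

Prior odds = 0.0023/0.9977 = 23/9977.
Target odds = 0.85/0.15 = 17/3.
Need L³ ≥ 17/3 ÷ (23/9977) = 169609/69.
13³ = 2197 < 169609/69 ≤ 2744 = 14³, so L = 14.

14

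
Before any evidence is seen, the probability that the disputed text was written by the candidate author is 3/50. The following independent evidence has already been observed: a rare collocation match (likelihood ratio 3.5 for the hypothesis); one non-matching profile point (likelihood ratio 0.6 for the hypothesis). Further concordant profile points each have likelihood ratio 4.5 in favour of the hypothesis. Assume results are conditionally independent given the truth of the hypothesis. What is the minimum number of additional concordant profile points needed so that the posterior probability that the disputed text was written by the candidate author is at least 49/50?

Prior odds = 0.06/0.94 = 3/47.
Combined Bayes factor of the evidence already in hand = 3.5 × 0.6 = 2.1.
Odds after that evidence = (3/47) × 2.1 = 63/470.
Target odds = 0.98/0.02 = 49.
Need 4.5ⁿ ≥ 49 ÷ (63/470) = 3290/9.
4.5³ = 91.125 falls short of 3290/9 but 4.5⁴ = 410.0625 reaches it, so n = 4.

4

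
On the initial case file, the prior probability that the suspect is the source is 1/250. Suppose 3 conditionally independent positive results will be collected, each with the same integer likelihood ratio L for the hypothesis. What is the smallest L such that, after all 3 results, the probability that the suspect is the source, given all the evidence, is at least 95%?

Prior odds = 0.004/0.996 = 1/249.
Target odds = 0.95/0.05 = 19.
Need L³ ≥ 19 ÷ (1/249) = 4731.
16³ = 4096 < 4731 ≤ 4913 = 17³, so L = 17.

17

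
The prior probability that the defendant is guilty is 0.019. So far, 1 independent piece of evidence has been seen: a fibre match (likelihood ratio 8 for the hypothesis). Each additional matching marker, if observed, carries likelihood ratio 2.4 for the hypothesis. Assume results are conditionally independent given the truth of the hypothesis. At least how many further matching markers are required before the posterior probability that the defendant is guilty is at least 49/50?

Prior odds = 0.019/0.981 = 19/981.
Bayes factor of the evidence already in hand = 8.
Odds after that evidence = (19/981) × 8 = 152/981.
Target odds = 0.98/0.02 = 49.
Need 2.4ⁿ ≥ 49 ÷ (152/981) = 48069/152.
2.4⁶ = 2985984/15625 falls short of 48069/152 but 2.4⁷ = 35831808/78125 reaches it, so n = 7.

7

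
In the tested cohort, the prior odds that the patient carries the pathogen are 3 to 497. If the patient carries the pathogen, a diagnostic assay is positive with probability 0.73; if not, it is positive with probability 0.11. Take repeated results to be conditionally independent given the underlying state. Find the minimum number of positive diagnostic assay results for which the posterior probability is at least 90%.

Prior odds = 3/497.
Likelihood ratio of a positive = 0.73/0.11 = 73/11.
Target posterior odds = 0.9/0.1 = 9.
Need (3/497) × (73/11)ⁿ ≥ 9, i.e. (73/11)ⁿ ≥ 1491.
(73/11)³ = 389017/1331 falls short of 1491 but (73/11)⁴ = 28398241/14641 reaches it, so n = 4.

4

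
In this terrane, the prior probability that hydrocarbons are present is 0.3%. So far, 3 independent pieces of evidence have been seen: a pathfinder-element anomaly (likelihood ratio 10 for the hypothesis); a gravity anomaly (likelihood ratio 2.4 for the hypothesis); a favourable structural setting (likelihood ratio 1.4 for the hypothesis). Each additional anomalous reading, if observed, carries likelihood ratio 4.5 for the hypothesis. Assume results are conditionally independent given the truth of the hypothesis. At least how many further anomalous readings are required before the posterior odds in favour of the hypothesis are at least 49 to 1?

Prior odds = 0.003/0.997 = 3/997.
Combined Bayes factor of the evidence already in hand = 10 × 2.4 × 1.4 = 33.6.
Odds after that evidence = (3/997) × 33.6 = 504/4985.
Target odds = 49.
Need 4.5ⁿ ≥ 49 ÷ (504/4985) = 34895/72.
4.5⁴ = 410.0625 falls short of 34895/72 but 4.5⁵ = 1845.28125 reaches it, so n = 5.

5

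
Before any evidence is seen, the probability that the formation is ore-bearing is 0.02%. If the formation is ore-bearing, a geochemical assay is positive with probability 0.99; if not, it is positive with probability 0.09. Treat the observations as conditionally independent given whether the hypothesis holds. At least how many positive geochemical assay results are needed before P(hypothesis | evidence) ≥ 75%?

Prior odds: 0.0002 ÷ 0.9998 = 1/4999.
Likelihood ratio of a positive = 0.99/0.09 = 11.
Target posterior odds = 0.75/0.25 = 3.
Need (1/4999) × 11ⁿ ≥ 3, i.e. 11ⁿ ≥ 14997.
11⁴ = 14641 falls short of 14997 but 11⁵ = 161051 reaches it, so n = 5.

5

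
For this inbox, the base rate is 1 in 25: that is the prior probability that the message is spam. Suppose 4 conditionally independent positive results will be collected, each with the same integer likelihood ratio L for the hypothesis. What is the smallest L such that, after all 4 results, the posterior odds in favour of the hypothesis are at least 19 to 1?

Prior odds = 0.04/0.96 = 1/24.
Target odds = 19.
Need L⁴ ≥ 19 ÷ (1/24) = 456.
4⁴ = 256 < 456 ≤ 625 = 5⁴, so L = 5.

5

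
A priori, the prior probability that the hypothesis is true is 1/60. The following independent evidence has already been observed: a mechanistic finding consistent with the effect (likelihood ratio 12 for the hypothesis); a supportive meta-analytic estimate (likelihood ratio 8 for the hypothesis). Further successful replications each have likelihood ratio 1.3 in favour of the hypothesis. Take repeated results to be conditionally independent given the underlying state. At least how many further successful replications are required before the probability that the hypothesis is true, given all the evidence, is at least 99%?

Prior odds = (1/60)/(59/60) = 1/59.
Combined Bayes factor of the evidence already in hand = 12 × 8 = 96.
Odds after that evidence = (1/59) × 96 = 96/59.
Target odds = 0.99/0.01 = 99.
Need 1.3ⁿ ≥ 99 ÷ (96/59) = 60.84375.
1.3¹⁵ ≈51.1859 falls short of 60.84375 but 1.3¹⁶ ≈66.5417 reaches it, so n = 16.

16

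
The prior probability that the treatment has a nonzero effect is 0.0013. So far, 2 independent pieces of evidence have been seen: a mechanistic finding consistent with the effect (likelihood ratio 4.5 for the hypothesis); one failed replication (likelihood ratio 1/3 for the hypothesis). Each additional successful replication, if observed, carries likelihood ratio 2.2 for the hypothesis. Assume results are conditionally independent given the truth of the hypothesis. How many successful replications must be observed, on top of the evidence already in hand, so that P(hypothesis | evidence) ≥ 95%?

Prior odds = 0.0013/0.9987 = 13/9987.
Combined Bayes factor of the evidence already in hand = 4.5 × (1/3) = 1.5.
Odds after that evidence = (13/9987) × 1.5 = 13/6658.
Target odds = 0.95/0.05 = 19.
Need 2.2ⁿ ≥ 19 ÷ (13/6658) = 126502/13.
2.2¹¹ ≈5843.18 falls short of 126502/13 but 2.2¹² ≈12855 reaches it, so n = 12.

12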